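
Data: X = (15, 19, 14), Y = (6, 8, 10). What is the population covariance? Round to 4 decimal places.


Cov = (1/n)*sum((xi-xbar)(yi-ybar))
n = 3, xbar = 48/3 = 16, ybar = 24/3 = 8
sum((xi-xbar)(yi-ybar)) = -2
Cov = -2 / 3 = -2/3 ≈ -0.666667

-0.6667


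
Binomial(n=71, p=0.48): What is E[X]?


E[X] = n*p = 71 * 0.48 = 34.08

34.08


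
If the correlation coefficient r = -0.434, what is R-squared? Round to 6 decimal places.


R^2 = r^2 = (-0.434)^2 = 0.188356

0.188356


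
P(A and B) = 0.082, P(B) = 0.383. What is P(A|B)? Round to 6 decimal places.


P(A|B) = P(A and B) / P(B) = 0.082 / 0.383 = 82/383 ≈ 0.21409922

0.214099


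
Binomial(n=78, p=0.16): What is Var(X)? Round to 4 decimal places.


Var = n*p*(1-p) = 78 * 0.16 * 0.84 = 10.4832

10.4832


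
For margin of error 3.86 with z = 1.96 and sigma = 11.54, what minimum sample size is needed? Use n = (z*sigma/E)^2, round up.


z*sigma/E = 1.96 * 11.54 / 3.86 = 28273/4825 ≈ 5.859689
(z*sigma/E)^2 ≈ 34.335957
round up: n = 35

35


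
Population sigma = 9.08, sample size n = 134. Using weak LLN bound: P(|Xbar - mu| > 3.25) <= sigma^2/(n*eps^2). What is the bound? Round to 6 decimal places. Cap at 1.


bound = min(1, sigma^2/(n*eps^2))
sigma^2 = 9.08^2 = 82.4464
n*eps^2 = 134 * 3.25^2 = 134 * 10.5625 = 1415.375
sigma^2/(n*eps^2) = 82.4464 / 1415.375 ≈ 0.05825057

0.058251


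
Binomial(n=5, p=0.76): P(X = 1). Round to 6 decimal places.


P = C(n,k) * p^k * (1-p)^(n-k)
C(5,1) = 5
p^k = 0.76^1 = 0.76
(1-p)^(n-k) = 0.24^4 = 0.00331776
P = 5 * 0.76 * 0.00331776 ≈ 0.012607

0.012607


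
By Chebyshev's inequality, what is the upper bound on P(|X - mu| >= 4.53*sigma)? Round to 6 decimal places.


P <= 1/k^2
k^2 = 4.53^2 = 20.5209
1/k^2 = 1 / 20.5209 ≈ 0.04873081

0.048731


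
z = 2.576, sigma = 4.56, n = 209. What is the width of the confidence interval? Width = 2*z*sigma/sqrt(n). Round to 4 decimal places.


width = 2*z*sigma/sqrt(n)
2*z*sigma = 2 * 2.576 * 4.56 = 23.49312
sqrt(209) ≈ 14.456832
width = 23.49312 / 14.456832 ≈ 1.625053

1.6251


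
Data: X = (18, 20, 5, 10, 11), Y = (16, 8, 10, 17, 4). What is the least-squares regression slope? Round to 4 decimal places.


b = sum((xi-xbar)(yi-ybar)) / sum((xi-xbar)^2)
n = 5, xbar = 64/5 = 12.8, ybar = 55/5 = 11
Sxy = sum((xi-xbar)(yi-ybar)) = 8
Sxx = sum((xi-xbar)^2) = 150.8
b = Sxy / Sxx = 20/377 ≈ 0.053050

0.0531


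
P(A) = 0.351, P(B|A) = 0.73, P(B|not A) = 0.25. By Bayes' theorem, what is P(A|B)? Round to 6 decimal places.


P(A|B) = P(B|A)*P(A) / P(B), P(B) = P(B|A)*P(A) + P(B|not A)*P(not A)
P(B|A)*P(A) = 0.73 * 0.351 = 0.25623
P(B|not A)*P(not A) = 0.25 * 0.649 = 0.16225
P(B) = 0.25623 + 0.16225 = 0.41848
P(A|B) = 0.25623 / 0.41848 ≈ 0.61228733

0.612287


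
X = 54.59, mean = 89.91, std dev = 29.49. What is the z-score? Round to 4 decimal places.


z = (X - mu) / sigma
X - mu = 54.59 - 89.91 = -35.32
z = -35.32 / 29.49 = -3532/2949 ≈ -1.197694

-1.1977


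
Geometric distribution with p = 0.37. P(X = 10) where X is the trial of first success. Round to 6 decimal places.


P = (1-p)^(k-1) * p
(1-p)^(k-1) = 0.63^9 ≈ 0.01563381
P = 0.01563381 * 0.37 ≈ 0.005784511

0.005785


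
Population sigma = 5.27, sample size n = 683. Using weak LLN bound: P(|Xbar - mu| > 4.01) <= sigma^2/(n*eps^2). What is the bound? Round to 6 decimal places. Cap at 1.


bound = min(1, sigma^2/(n*eps^2))
sigma^2 = 5.27^2 = 27.7729
n*eps^2 = 683 * 4.01^2 = 683 * 16.0801 = 10982.7083
sigma^2/(n*eps^2) = 27.7729 / 10982.7083 ≈ 0.00252878

0.002529


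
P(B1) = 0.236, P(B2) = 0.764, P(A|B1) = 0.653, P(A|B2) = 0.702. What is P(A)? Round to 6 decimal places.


P(A) = P(A|B1)*P(B1) + P(A|B2)*P(B2)
P(A|B1)*P(B1) = 0.653 * 0.236 = 0.154108
P(A|B2)*P(B2) = 0.702 * 0.764 = 0.536328
P(A) = 0.154108 + 0.536328 = 0.690436

0.690436


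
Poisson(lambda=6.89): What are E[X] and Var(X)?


E[X] = Var(X) = lambda = 6.89

6.89, 6.89


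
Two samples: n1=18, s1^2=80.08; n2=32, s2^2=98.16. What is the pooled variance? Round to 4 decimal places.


sp^2 = ((n1-1)*s1^2 + (n2-1)*s2^2)/(n1+n2-2)
(n1-1)*s1^2 = 17 * 80.08 = 1361.36
(n2-1)*s2^2 = 31 * 98.16 = 3042.96
numerator = 1361.36 + 3042.96 = 4404.32
n1+n2-2 = 48
sp^2 = 4404.32 / 48 = 27527/300 ≈ 91.756667

91.7567


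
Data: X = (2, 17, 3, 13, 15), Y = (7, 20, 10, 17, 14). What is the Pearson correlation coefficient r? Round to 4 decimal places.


r = sum((xi-xbar)(yi-ybar)) / sqrt(sum((xi-xbar)^2) * sum((yi-ybar)^2))
n = 5, xbar = 50/5 = 10, ybar = 68/5 = 13.6
Sxy = sum((xi-xbar)(yi-ybar)) = 135
Sxx = sum((xi-xbar)^2) = 196
Syy = sum((yi-ybar)^2) = 109.2
sqrt(Sxx*Syy) ≈ 146.298325
r = Sxy / sqrt(Sxx*Syy) = 135 / 146.298325 ≈ 0.922772

0.9228


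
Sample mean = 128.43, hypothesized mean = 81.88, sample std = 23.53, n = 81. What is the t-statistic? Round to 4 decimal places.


t = (xbar - mu0) / (s/sqrt(n))
xbar - mu0 = 128.43 - 81.88 = 46.55
sqrt(81) = 9
s/sqrt(n) = 23.53 / 9 = 2353/900 ≈ 2.61444444
t = 46.55 / 2.61444444 = 41895/2353 ≈ 17.804930

17.8049


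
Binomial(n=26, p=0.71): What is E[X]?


E[X] = n*p = 26 * 0.71 = 18.46

18.46


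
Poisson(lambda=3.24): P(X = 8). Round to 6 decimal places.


P = e^(-lam) * lam^k / k!
e^(-3.24) ≈ 0.03916390
lam^k = 3.24^8 ≈ 12143.953110
k! = 8! = 40320
P = 0.03916390 * 12143.953110 / 40320 ≈ 0.011796

0.011796


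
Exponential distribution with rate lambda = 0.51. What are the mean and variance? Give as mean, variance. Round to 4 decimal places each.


mean = 1/lam, var = 1/lam^2
mean = 1 / 0.51 = 100/51 ≈ 1.960784
lam^2 = 0.51^2 = 0.2601
var = 1 / 0.2601 = 10000/2601 ≈ 3.844675

1.9608, 3.8447


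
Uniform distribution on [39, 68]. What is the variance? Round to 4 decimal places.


Var = (b-a)^2 / 12
(b-a)^2 = (68 - 39)^2 = 841
Var = 841/12 ≈ 70.083333

70.0833


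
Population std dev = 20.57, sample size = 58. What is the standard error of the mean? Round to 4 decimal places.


SE = sigma / sqrt(n)
sqrt(58) ≈ 7.615773
SE = 20.57 / 7.615773 ≈ 2.700973

2.7010


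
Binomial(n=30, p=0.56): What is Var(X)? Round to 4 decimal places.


Var = n*p*(1-p) = 30 * 0.56 * 0.44 = 7.392

7.3920


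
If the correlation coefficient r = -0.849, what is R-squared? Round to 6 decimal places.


R^2 = r^2 = (-0.849)^2 = 0.720801

0.720801


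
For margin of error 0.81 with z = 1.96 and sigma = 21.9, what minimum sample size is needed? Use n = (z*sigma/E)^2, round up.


z*sigma/E = 1.96 * 21.9 / 0.81 = 7154/135 ≈ 52.992593
(z*sigma/E)^2 ≈ 2808.214870
round up: n = 2809

2809


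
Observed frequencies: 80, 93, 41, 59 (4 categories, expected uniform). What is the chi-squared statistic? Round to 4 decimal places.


chi2 = sum((O-E)^2/E), E = total/4
total = 273, E = 273/4 = 68.25
(80 - 68.25)^2 / 68.25 = 138.0625 / 68.25 = 2209/1092 ≈ 2.022894
(93 - 68.25)^2 / 68.25 = 612.5625 / 68.25 = 3267/364 ≈ 8.975275
(41 - 68.25)^2 / 68.25 = 742.5625 / 68.25 = 11881/1092 ≈ 10.880037
(59 - 68.25)^2 / 68.25 = 85.5625 / 68.25 = 1369/1092 ≈ 1.253663
chi2 = 2105/91 ≈ 23.131868

23.1319


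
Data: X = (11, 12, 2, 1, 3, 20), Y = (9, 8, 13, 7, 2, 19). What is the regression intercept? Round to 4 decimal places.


a = ybar - b*xbar, where b = sum((xi-xbar)(yi-ybar)) / sum((xi-xbar)^2)
n = 6, xbar = 49/6 ≈ 8.166667, ybar = 58/6 = 29/3 ≈ 9.666667
Sxy = sum((xi-xbar)(yi-ybar)) = 421/3 ≈ 140.333333
Sxx = sum((xi-xbar)^2) = 1673/6 ≈ 278.833333
b = Sxy / Sxx = 842/1673 ≈ 0.503288
a = 9.666667 - 0.503288 * 8.166667 = 1328/239 ≈ 5.556485

5.5565


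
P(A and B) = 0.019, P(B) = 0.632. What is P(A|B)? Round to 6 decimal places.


P(A|B) = P(A and B) / P(B) = 0.019 / 0.632 = 19/632 ≈ 0.03006329

0.030063


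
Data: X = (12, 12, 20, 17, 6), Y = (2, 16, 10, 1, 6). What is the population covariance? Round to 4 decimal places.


Cov = (1/n)*sum((xi-xbar)(yi-ybar))
n = 5, xbar = 67/5 = 13.4, ybar = 35/5 = 7
sum((xi-xbar)(yi-ybar)) = 0
Cov = 0 / 5 = 0

0.0000


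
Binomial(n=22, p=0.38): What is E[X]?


E[X] = n*p = 22 * 0.38 = 8.36

8.36


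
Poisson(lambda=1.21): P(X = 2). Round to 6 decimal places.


P = e^(-lam) * lam^k / k!
e^(-1.21) ≈ 0.2981973
lam^k = 1.21^2 = 1.4641
k! = 2! = 2
P = 0.2981973 * 1.4641 / 2 ≈ 0.218295

0.218295


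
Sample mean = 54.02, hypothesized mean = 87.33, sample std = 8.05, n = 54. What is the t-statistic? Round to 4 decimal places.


t = (xbar - mu0) / (s/sqrt(n))
xbar - mu0 = 54.02 - 87.33 = -33.31
sqrt(54) ≈ 7.34846923
s/sqrt(n) = 8.05 / 7.34846923 ≈ 1.09546625
t = -33.31 / 1.09546625 ≈ -30.407144

-30.4071


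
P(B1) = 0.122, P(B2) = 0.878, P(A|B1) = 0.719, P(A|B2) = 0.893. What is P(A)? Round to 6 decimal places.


P(A) = P(A|B1)*P(B1) + P(A|B2)*P(B2)
P(A|B1)*P(B1) = 0.719 * 0.122 = 0.087718
P(A|B2)*P(B2) = 0.893 * 0.878 = 0.784054
P(A) = 0.087718 + 0.784054 = 0.871772

0.871772


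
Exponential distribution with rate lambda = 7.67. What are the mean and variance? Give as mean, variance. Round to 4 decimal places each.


mean = 1/lam, var = 1/lam^2
mean = 1 / 7.67 = 100/767 ≈ 0.130378
lam^2 = 7.67^2 = 58.8289
var = 1 / 58.8289 ≈ 0.016998

0.1304, 0.0170


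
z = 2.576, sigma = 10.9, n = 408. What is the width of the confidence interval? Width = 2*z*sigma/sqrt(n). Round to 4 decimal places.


width = 2*z*sigma/sqrt(n)
2*z*sigma = 2 * 2.576 * 10.9 = 56.1568
sqrt(408) ≈ 20.199010
width = 56.1568 / 20.199010 ≈ 2.780176

2.7802


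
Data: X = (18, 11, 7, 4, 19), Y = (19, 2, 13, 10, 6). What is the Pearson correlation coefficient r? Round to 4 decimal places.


r = sum((xi-xbar)(yi-ybar)) / sqrt(sum((xi-xbar)^2) * sum((yi-ybar)^2))
n = 5, xbar = 59/5 = 11.8, ybar = 50/5 = 10
Sxy = sum((xi-xbar)(yi-ybar)) = 19
Sxx = sum((xi-xbar)^2) = 174.8
Syy = sum((yi-ybar)^2) = 170
sqrt(Sxx*Syy) ≈ 172.383294
r = Sxy / sqrt(Sxx*Syy) = 19 / 172.383294 ≈ 0.110219

0.1102


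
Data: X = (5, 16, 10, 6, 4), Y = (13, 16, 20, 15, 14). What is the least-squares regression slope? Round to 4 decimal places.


b = sum((xi-xbar)(yi-ybar)) / sum((xi-xbar)^2)
n = 5, xbar = 41/5 = 8.2, ybar = 78/5 = 15.6
Sxy = sum((xi-xbar)(yi-ybar)) = 27.4
Sxx = sum((xi-xbar)^2) = 96.8
b = Sxy / Sxx = 137/484 ≈ 0.283058

0.2831


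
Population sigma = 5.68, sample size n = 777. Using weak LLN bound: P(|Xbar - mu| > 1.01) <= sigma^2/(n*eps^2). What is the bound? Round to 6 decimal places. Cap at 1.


bound = min(1, sigma^2/(n*eps^2))
sigma^2 = 5.68^2 = 32.2624
n*eps^2 = 777 * 1.01^2 = 777 * 1.0201 = 792.6177
sigma^2/(n*eps^2) = 32.2624 / 792.6177 ≈ 0.04070361

0.040704


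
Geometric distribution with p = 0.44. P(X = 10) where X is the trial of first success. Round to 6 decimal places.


P = (1-p)^(k-1) * p
(1-p)^(k-1) = 0.56^9 ≈ 0.005416169
P = 0.005416169 * 0.44 ≈ 0.002383115

0.002383


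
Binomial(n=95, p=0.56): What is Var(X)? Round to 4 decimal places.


Var = n*p*(1-p) = 95 * 0.56 * 0.44 = 23.408

23.4080


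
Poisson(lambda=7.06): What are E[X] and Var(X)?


E[X] = Var(X) = lambda = 7.06

7.06, 7.06


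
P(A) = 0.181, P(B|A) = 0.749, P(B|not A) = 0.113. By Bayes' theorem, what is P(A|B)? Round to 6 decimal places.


P(A|B) = P(B|A)*P(A) / P(B), P(B) = P(B|A)*P(A) + P(B|not A)*P(not A)
P(B|A)*P(A) = 0.749 * 0.181 = 0.135569
P(B|not A)*P(not A) = 0.113 * 0.819 = 0.092547
P(B) = 0.135569 + 0.092547 = 0.228116
P(A|B) = 0.135569 / 0.228116 ≈ 0.59429851

0.594299


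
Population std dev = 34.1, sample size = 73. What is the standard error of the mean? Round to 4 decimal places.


SE = sigma / sqrt(n)
sqrt(73) ≈ 8.544004
SE = 34.1 / 8.544004 ≈ 3.991103

3.9911


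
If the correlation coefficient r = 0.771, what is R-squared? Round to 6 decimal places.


R^2 = r^2 = (0.771)^2 = 0.594441

0.594441


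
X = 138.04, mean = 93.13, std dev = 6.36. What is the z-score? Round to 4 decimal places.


z = (X - mu) / sigma
X - mu = 138.04 - 93.13 = 44.91
z = 44.91 / 6.36 = 1497/212 ≈ 7.061321

7.0613


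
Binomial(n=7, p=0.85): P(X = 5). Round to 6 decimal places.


P = C(n,k) * p^k * (1-p)^(n-k)
C(7,5) = 21
p^k = 0.85^5 ≈ 0.4437053
(1-p)^(n-k) = 0.15^2 = 0.0225
P = 21 * 0.4437053 * 0.0225 ≈ 0.209651

0.209651


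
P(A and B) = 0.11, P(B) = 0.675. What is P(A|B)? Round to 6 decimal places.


P(A|B) = P(A and B) / P(B) = 0.11 / 0.675 = 22/135 ≈ 0.16296296

0.162963


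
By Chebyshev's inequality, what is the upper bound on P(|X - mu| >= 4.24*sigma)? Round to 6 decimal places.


P <= 1/k^2
k^2 = 4.24^2 = 17.9776
1/k^2 = 1 / 17.9776 ≈ 0.05562478

0.055625


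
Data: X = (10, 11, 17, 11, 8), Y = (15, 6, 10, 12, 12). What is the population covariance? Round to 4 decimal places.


Cov = (1/n)*sum((xi-xbar)(yi-ybar))
n = 5, xbar = 57/5 = 11.4, ybar = 55/5 = 11
sum((xi-xbar)(yi-ybar)) = -13
Cov = -13 / 5 = -2.6

-2.6000


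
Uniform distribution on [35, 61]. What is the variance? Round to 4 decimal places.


Var = (b-a)^2 / 12
(b-a)^2 = (61 - 35)^2 = 676
Var = 676/12 ≈ 56.333333

56.3333


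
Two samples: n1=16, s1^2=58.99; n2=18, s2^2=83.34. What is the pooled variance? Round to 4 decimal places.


sp^2 = ((n1-1)*s1^2 + (n2-1)*s2^2)/(n1+n2-2)
(n1-1)*s1^2 = 15 * 58.99 = 884.85
(n2-1)*s2^2 = 17 * 83.34 = 1416.78
numerator = 884.85 + 1416.78 = 2301.63
n1+n2-2 = 32
sp^2 = 2301.63 / 32 = 230163/3200 ≈ 71.925938

71.9259


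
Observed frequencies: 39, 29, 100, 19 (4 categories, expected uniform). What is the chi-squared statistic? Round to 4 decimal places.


chi2 = sum((O-E)^2/E), E = total/4
total = 187, E = 187/4 = 46.75
(39 - 46.75)^2 / 46.75 = 60.0625 / 46.75 = 961/748 ≈ 1.284759
(29 - 46.75)^2 / 46.75 = 315.0625 / 46.75 = 5041/748 ≈ 6.739305
(100 - 46.75)^2 / 46.75 = 2835.5625 / 46.75 = 45369/748 ≈ 60.653743
(19 - 46.75)^2 / 46.75 = 770.0625 / 46.75 = 12321/748 ≈ 16.471925
chi2 = 15923/187 ≈ 85.149733

85.1497


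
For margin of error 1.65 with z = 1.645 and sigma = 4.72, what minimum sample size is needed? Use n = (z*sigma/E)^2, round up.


z*sigma/E = 1.645 * 4.72 / 1.65 = 19411/4125 ≈ 4.705697
(z*sigma/E)^2 ≈ 22.143584
round up: n = 23

23


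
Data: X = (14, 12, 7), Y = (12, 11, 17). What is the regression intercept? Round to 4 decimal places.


a = ybar - b*xbar, where b = sum((xi-xbar)(yi-ybar)) / sum((xi-xbar)^2)
n = 3, xbar = 33/3 = 11, ybar = 40/3 ≈ 13.333333
Sxy = sum((xi-xbar)(yi-ybar)) = -21
Sxx = sum((xi-xbar)^2) = 26
b = Sxy / Sxx = -21/26 ≈ -0.807692
a = 13.333333 - (-0.807692) * 11 = 1733/78 ≈ 22.217949

22.2179


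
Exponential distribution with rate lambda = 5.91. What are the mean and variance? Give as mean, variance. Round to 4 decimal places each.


mean = 1/lam, var = 1/lam^2
mean = 1 / 5.91 = 100/591 ≈ 0.169205
lam^2 = 5.91^2 = 34.9281
var = 1 / 34.9281 ≈ 0.028630

0.1692, 0.0286


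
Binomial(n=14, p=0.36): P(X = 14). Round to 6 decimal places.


P = C(n,k) * p^k * (1-p)^(n-k)
C(14,14) = 1
p^k = 0.36^14 ≈ 0.0000006140942
(1-p)^(n-k) = 0.64^0 = 1
P = 1 * 0.0000006140942 * 1 ≈ 0.000001

0.000001


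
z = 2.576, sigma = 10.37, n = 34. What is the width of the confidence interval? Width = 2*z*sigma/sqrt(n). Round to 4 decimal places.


width = 2*z*sigma/sqrt(n)
2*z*sigma = 2 * 2.576 * 10.37 = 53.42624
sqrt(34) ≈ 5.830952
width = 53.42624 / 5.830952 ≈ 9.162525

9.1625


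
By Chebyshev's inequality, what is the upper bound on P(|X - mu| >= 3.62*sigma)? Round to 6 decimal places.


P <= 1/k^2
k^2 = 3.62^2 = 13.1044
1/k^2 = 1 / 13.1044 ≈ 0.07631025

0.076310


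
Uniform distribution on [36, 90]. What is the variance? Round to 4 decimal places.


Var = (b-a)^2 / 12
(b-a)^2 = (90 - 36)^2 = 2916
Var = 2916/12 = 243

243.0000


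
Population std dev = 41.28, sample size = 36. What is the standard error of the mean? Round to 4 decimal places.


SE = sigma / sqrt(n)
sqrt(36) = 6
SE = 41.28 / 6 = 6.88

6.8800


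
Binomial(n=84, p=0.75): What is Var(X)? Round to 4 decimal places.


Var = n*p*(1-p) = 84 * 0.75 * 0.25 = 15.75

15.7500


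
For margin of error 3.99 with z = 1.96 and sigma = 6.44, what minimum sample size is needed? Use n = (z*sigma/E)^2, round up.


z*sigma/E = 1.96 * 6.44 / 3.99 = 4508/1425 ≈ 3.163509
(z*sigma/E)^2 ≈ 10.007788
round up: n = 11

11


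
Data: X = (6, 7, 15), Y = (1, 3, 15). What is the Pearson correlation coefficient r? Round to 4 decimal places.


r = sum((xi-xbar)(yi-ybar)) / sqrt(sum((xi-xbar)^2) * sum((yi-ybar)^2))
n = 3, xbar = 28/3 ≈ 9.333333, ybar = 19/3 ≈ 6.333333
Sxy = sum((xi-xbar)(yi-ybar)) = 224/3 ≈ 74.666667
Sxx = sum((xi-xbar)^2) = 146/3 ≈ 48.666667
Syy = sum((yi-ybar)^2) = 344/3 ≈ 114.666667
sqrt(Sxx*Syy) ≈ 74.702372
r = Sxy / sqrt(Sxx*Syy) = 74.666667 / 74.702372 ≈ 0.999522

0.9995


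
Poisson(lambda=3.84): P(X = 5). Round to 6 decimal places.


P = e^(-lam) * lam^k / k!
e^(-3.84) ≈ 0.02149360
lam^k = 3.84^5 ≈ 834.941642
k! = 5! = 120
P = 0.02149360 * 834.941642 / 120 ≈ 0.149549

0.149549


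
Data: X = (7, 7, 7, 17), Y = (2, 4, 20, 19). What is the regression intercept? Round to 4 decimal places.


a = ybar - b*xbar, where b = sum((xi-xbar)(yi-ybar)) / sum((xi-xbar)^2)
n = 4, xbar = 38/4 = 9.5, ybar = 45/4 = 11.25
Sxy = sum((xi-xbar)(yi-ybar)) = 77.5
Sxx = sum((xi-xbar)^2) = 75
b = Sxy / Sxx = 31/30 ≈ 1.033333
a = 11.25 - 1.033333 * 9.5 = 43/30 ≈ 1.433333

1.4333


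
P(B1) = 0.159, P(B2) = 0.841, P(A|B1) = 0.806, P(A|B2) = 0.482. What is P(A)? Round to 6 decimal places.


P(A) = P(A|B1)*P(B1) + P(A|B2)*P(B2)
P(A|B1)*P(B1) = 0.806 * 0.159 = 0.128154
P(A|B2)*P(B2) = 0.482 * 0.841 = 0.405362
P(A) = 0.128154 + 0.405362 = 0.533516

0.533516


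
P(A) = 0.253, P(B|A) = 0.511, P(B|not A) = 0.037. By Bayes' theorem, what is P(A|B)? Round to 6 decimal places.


P(A|B) = P(B|A)*P(A) / P(B), P(B) = P(B|A)*P(A) + P(B|not A)*P(not A)
P(B|A)*P(A) = 0.511 * 0.253 = 0.129283
P(B|not A)*P(not A) = 0.037 * 0.747 = 0.027639
P(B) = 0.129283 + 0.027639 = 0.156922
P(A|B) = 0.129283 / 0.156922 ≈ 0.82386791

0.823868


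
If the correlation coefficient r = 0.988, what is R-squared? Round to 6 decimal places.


R^2 = r^2 = (0.988)^2 = 0.976144

0.976144


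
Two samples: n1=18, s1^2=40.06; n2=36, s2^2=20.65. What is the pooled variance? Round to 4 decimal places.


sp^2 = ((n1-1)*s1^2 + (n2-1)*s2^2)/(n1+n2-2)
(n1-1)*s1^2 = 17 * 40.06 = 681.02
(n2-1)*s2^2 = 35 * 20.65 = 722.75
numerator = 681.02 + 722.75 = 1403.77
n1+n2-2 = 52
sp^2 = 1403.77 / 52 = 140377/5200 ≈ 26.995577

26.9956


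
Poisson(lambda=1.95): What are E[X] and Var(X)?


E[X] = Var(X) = lambda = 1.95

1.95, 1.95


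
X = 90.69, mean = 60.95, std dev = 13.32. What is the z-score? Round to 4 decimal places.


z = (X - mu) / sigma
X - mu = 90.69 - 60.95 = 29.74
z = 29.74 / 13.32 = 1487/666 ≈ 2.232733

2.2327


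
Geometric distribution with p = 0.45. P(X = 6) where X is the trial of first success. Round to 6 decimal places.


P = (1-p)^(k-1) * p
(1-p)^(k-1) = 0.55^5 ≈ 0.05032844
P = 0.05032844 * 0.45 ≈ 0.02264780

0.022648


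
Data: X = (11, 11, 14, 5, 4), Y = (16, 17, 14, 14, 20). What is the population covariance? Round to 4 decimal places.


Cov = (1/n)*sum((xi-xbar)(yi-ybar))
n = 5, xbar = 45/5 = 9, ybar = 81/5 = 16.2
sum((xi-xbar)(yi-ybar)) = -20
Cov = -20 / 5 = -4

-4.0000


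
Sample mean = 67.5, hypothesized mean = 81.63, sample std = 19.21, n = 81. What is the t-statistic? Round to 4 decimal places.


t = (xbar - mu0) / (s/sqrt(n))
xbar - mu0 = 67.5 - 81.63 = -14.13
sqrt(81) = 9
s/sqrt(n) = 19.21 / 9 = 1921/900 ≈ 2.13444444
t = -14.13 / 2.13444444 = -12717/1921 ≈ -6.619990

-6.6200


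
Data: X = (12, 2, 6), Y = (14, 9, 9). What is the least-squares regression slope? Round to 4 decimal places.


b = sum((xi-xbar)(yi-ybar)) / sum((xi-xbar)^2)
n = 3, xbar = 20/3 ≈ 6.666667, ybar = 32/3 ≈ 10.666667
Sxy = sum((xi-xbar)(yi-ybar)) = 80/3 ≈ 26.666667
Sxx = sum((xi-xbar)^2) = 152/3 ≈ 50.666667
b = Sxy / Sxx = 10/19 ≈ 0.526316

0.5263


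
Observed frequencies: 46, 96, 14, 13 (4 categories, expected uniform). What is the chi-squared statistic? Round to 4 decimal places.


chi2 = sum((O-E)^2/E), E = total/4
total = 169, E = 169/4 = 42.25
(46 - 42.25)^2 / 42.25 = 14.0625 / 42.25 = 225/676 ≈ 0.332840
(96 - 42.25)^2 / 42.25 = 2889.0625 / 42.25 = 46225/676 ≈ 68.380178
(14 - 42.25)^2 / 42.25 = 798.0625 / 42.25 = 12769/676 ≈ 18.889053
(13 - 42.25)^2 / 42.25 = 855.5625 / 42.25 = 20.25
chi2 = 18227/169 ≈ 107.852071

107.8521


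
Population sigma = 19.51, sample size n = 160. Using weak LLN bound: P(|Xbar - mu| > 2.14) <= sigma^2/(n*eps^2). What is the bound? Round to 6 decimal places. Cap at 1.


bound = min(1, sigma^2/(n*eps^2))
sigma^2 = 19.51^2 = 380.6401
n*eps^2 = 160 * 2.14^2 = 160 * 4.5796 = 732.736
sigma^2/(n*eps^2) = 380.6401 / 732.736 ≈ 0.51947782

0.519478


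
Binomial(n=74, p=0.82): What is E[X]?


E[X] = n*p = 74 * 0.82 = 60.68

60.68


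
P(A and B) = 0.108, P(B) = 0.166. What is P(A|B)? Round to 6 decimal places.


P(A|B) = P(A and B) / P(B) = 0.108 / 0.166 = 54/83 ≈ 0.65060241

0.650602


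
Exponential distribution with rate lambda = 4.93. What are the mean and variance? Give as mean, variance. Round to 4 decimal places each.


mean = 1/lam, var = 1/lam^2
mean = 1 / 4.93 = 100/493 ≈ 0.202840
lam^2 = 4.93^2 = 24.3049
var = 1 / 24.3049 ≈ 0.041144

0.2028, 0.0411


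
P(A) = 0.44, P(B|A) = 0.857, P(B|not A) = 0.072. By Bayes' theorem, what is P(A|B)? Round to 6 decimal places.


P(A|B) = P(B|A)*P(A) / P(B), P(B) = P(B|A)*P(A) + P(B|not A)*P(not A)
P(B|A)*P(A) = 0.857 * 0.44 = 0.37708
P(B|not A)*P(not A) = 0.072 * 0.56 = 0.04032
P(B) = 0.37708 + 0.04032 = 0.4174
P(A|B) = 0.37708 / 0.4174 ≈ 0.90340201

0.903402


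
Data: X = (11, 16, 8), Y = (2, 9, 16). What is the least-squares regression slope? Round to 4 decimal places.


b = sum((xi-xbar)(yi-ybar)) / sum((xi-xbar)^2)
n = 3, xbar = 35/3 ≈ 11.666667, ybar = 27/3 = 9
Sxy = sum((xi-xbar)(yi-ybar)) = -21
Sxx = sum((xi-xbar)^2) = 98/3 ≈ 32.666667
b = Sxy / Sxx = -9/14 ≈ -0.642857

-0.6429


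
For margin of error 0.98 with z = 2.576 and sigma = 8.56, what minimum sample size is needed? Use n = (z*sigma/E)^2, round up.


z*sigma/E = 2.576 * 8.56 / 0.98 = 19688/875 ≈ 22.500571
(z*sigma/E)^2 ≈ 506.275715
round up: n = 507

507


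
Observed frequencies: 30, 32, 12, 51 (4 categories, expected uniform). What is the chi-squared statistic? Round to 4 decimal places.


chi2 = sum((O-E)^2/E), E = total/4
total = 125, E = 125/4 = 31.25
(30 - 31.25)^2 / 31.25 = 1.5625 / 31.25 = 0.05
(32 - 31.25)^2 / 31.25 = 0.5625 / 31.25 = 0.018
(12 - 31.25)^2 / 31.25 = 370.5625 / 31.25 = 11.858
(51 - 31.25)^2 / 31.25 = 390.0625 / 31.25 = 12.482
chi2 = 24.408

24.4080


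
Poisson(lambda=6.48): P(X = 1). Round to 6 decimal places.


P = e^(-lam) * lam^k / k!
e^(-6.48) ≈ 0.001533811
lam^k = 6.48^1 = 6.48
k! = 1! = 1
P = 0.001533811 * 6.48 / 1 ≈ 0.009939

0.009939


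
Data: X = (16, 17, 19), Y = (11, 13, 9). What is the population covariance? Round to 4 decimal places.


Cov = (1/n)*sum((xi-xbar)(yi-ybar))
n = 3, xbar = 52/3 ≈ 17.333333, ybar = 33/3 = 11
sum((xi-xbar)(yi-ybar)) = -4
Cov = -4 / 3 = -4/3 ≈ -1.333333

-1.3333


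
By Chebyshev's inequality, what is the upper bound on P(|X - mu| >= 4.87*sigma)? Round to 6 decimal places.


P <= 1/k^2
k^2 = 4.87^2 = 23.7169
1/k^2 = 1 / 23.7169 ≈ 0.04216403

0.042164


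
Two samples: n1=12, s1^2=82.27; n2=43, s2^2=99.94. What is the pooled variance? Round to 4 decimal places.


sp^2 = ((n1-1)*s1^2 + (n2-1)*s2^2)/(n1+n2-2)
(n1-1)*s1^2 = 11 * 82.27 = 904.97
(n2-1)*s2^2 = 42 * 99.94 = 4197.48
numerator = 904.97 + 4197.48 = 5102.45
n1+n2-2 = 53
sp^2 = 5102.45 / 53 = 102049/1060 ≈ 96.272642

96.2726


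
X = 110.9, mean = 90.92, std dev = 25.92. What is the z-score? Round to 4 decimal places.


z = (X - mu) / sigma
X - mu = 110.9 - 90.92 = 19.98
z = 19.98 / 25.92 = 37/48 ≈ 0.770833

0.7708


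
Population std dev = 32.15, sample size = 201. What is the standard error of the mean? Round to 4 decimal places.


SE = sigma / sqrt(n)
sqrt(201) ≈ 14.177447
SE = 32.15 / 14.177447 ≈ 2.267686

2.2677


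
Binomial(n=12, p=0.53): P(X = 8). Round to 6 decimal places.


P = C(n,k) * p^k * (1-p)^(n-k)
C(12,8) = 495
p^k = 0.53^8 ≈ 0.006225969
(1-p)^(n-k) = 0.47^4 = 0.04879681
P = 495 * 0.006225969 * 0.04879681 ≈ 0.150385

0.150385


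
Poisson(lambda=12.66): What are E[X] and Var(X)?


E[X] = Var(X) = lambda = 12.66

12.66, 12.66


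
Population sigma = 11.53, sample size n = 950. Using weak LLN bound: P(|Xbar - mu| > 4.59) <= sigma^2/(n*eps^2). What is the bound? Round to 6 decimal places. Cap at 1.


bound = min(1, sigma^2/(n*eps^2))
sigma^2 = 11.53^2 = 132.9409
n*eps^2 = 950 * 4.59^2 = 950 * 21.0681 = 20014.695
sigma^2/(n*eps^2) = 132.9409 / 20014.695 ≈ 0.00664216

0.006642


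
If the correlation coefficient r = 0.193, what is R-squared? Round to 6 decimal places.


R^2 = r^2 = (0.193)^2 = 0.037249

0.037249


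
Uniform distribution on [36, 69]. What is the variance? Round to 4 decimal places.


Var = (b-a)^2 / 12
(b-a)^2 = (69 - 36)^2 = 1089
Var = 1089/12 = 90.75

90.7500


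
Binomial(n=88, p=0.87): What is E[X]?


E[X] = n*p = 88 * 0.87 = 76.56

76.56


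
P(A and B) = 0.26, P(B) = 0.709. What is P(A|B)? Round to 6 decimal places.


P(A|B) = P(A and B) / P(B) = 0.26 / 0.709 = 260/709 ≈ 0.36671368

0.366714


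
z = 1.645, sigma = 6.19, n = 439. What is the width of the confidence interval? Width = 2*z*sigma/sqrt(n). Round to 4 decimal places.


width = 2*z*sigma/sqrt(n)
2*z*sigma = 2 * 1.645 * 6.19 = 20.3651
sqrt(439) ≈ 20.952327
width = 20.3651 / 20.952327 ≈ 0.971973

0.9720


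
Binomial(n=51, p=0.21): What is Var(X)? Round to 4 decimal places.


Var = n*p*(1-p) = 51 * 0.21 * 0.79 = 8.4609

8.4609


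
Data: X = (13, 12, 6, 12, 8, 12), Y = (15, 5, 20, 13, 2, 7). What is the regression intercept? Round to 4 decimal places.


a = ybar - b*xbar, where b = sum((xi-xbar)(yi-ybar)) / sum((xi-xbar)^2)
n = 6, xbar = 63/6 = 10.5, ybar = 62/6 = 31/3 ≈ 10.333333
Sxy = sum((xi-xbar)(yi-ybar)) = -20
Sxx = sum((xi-xbar)^2) = 39.5
b = Sxy / Sxx = -40/79 ≈ -0.506329
a = 10.333333 - (-0.506329) * 10.5 = 3709/237 ≈ 15.649789

15.6498


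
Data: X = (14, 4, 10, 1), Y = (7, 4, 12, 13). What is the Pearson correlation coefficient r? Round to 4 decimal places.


r = sum((xi-xbar)(yi-ybar)) / sqrt(sum((xi-xbar)^2) * sum((yi-ybar)^2))
n = 4, xbar = 29/4 = 7.25, ybar = 36/4 = 9
Sxy = sum((xi-xbar)(yi-ybar)) = -14
Sxx = sum((xi-xbar)^2) = 102.75
Syy = sum((yi-ybar)^2) = 54
sqrt(Sxx*Syy) ≈ 74.488254
r = Sxy / sqrt(Sxx*Syy) = -14 / 74.488254 ≈ -0.187949

-0.1879


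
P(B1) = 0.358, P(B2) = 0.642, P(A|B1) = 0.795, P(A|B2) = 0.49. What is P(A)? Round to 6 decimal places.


P(A) = P(A|B1)*P(B1) + P(A|B2)*P(B2)
P(A|B1)*P(B1) = 0.795 * 0.358 = 0.28461
P(A|B2)*P(B2) = 0.49 * 0.642 = 0.31458
P(A) = 0.28461 + 0.31458 = 0.59919

0.599190


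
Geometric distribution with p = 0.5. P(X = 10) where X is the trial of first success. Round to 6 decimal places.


P = (1-p)^(k-1) * p
(1-p)^(k-1) = 0.5^9 = 0.001953125
P = 0.001953125 * 0.5 = 0.0009765625

0.000977


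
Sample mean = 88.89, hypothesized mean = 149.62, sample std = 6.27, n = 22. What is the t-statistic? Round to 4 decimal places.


t = (xbar - mu0) / (s/sqrt(n))
xbar - mu0 = 88.89 - 149.62 = -60.73
sqrt(22) ≈ 4.69041576
s/sqrt(n) = 6.27 / 4.69041576 ≈ 1.33676849
t = -60.73 / 1.33676849 ≈ -45.430454

-45.4305


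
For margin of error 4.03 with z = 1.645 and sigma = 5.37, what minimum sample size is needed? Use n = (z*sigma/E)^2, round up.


z*sigma/E = 1.645 * 5.37 / 4.03 ≈ 2.191973
(z*sigma/E)^2 ≈ 4.804744
round up: n = 5

5


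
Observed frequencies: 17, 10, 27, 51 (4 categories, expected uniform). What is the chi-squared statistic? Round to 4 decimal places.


chi2 = sum((O-E)^2/E), E = total/4
total = 105, E = 105/4 = 26.25
(17 - 26.25)^2 / 26.25 = 85.5625 / 26.25 = 1369/420 ≈ 3.259524
(10 - 26.25)^2 / 26.25 = 264.0625 / 26.25 = 845/84 ≈ 10.059524
(27 - 26.25)^2 / 26.25 = 0.5625 / 26.25 = 3/140 ≈ 0.021429
(51 - 26.25)^2 / 26.25 = 612.5625 / 26.25 = 3267/140 ≈ 23.335714
chi2 = 3851/105 ≈ 36.676190

36.6762


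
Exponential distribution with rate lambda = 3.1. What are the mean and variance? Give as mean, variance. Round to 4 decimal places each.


mean = 1/lam, var = 1/lam^2
mean = 1 / 3.1 = 10/31 ≈ 0.322581
lam^2 = 3.1^2 = 9.61
var = 1 / 9.61 = 100/961 ≈ 0.104058

0.3226, 0.1041


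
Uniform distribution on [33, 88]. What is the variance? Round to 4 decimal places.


Var = (b-a)^2 / 12
(b-a)^2 = (88 - 33)^2 = 3025
Var = 3025/12 ≈ 252.083333

252.0833


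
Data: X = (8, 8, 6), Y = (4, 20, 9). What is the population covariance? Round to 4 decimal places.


Cov = (1/n)*sum((xi-xbar)(yi-ybar))
n = 3, xbar = 22/3 ≈ 7.333333, ybar = 33/3 = 11
sum((xi-xbar)(yi-ybar)) = 4
Cov = 4 / 3 = 4/3 ≈ 1.333333

1.3333


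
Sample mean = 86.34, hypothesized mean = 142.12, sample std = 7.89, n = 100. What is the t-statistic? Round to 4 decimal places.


t = (xbar - mu0) / (s/sqrt(n))
xbar - mu0 = 86.34 - 142.12 = -55.78
sqrt(100) = 10
s/sqrt(n) = 7.89 / 10 = 0.789
t = -55.78 / 0.789 = -55780/789 ≈ -70.697085

-70.6971


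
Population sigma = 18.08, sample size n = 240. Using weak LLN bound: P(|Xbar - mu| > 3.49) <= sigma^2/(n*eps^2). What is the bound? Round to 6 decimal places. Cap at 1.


bound = min(1, sigma^2/(n*eps^2))
sigma^2 = 18.08^2 = 326.8864
n*eps^2 = 240 * 3.49^2 = 240 * 12.1801 = 2923.224
sigma^2/(n*eps^2) = 326.8864 / 2923.224 ≈ 0.11182393

0.111824


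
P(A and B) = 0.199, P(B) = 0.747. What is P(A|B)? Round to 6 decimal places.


P(A|B) = P(A and B) / P(B) = 0.199 / 0.747 = 199/747 ≈ 0.26639893

0.266399


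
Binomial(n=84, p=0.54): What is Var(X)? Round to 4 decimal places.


Var = n*p*(1-p) = 84 * 0.54 * 0.46 = 20.8656

20.8656


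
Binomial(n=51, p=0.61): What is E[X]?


E[X] = n*p = 51 * 0.61 = 31.11

31.11


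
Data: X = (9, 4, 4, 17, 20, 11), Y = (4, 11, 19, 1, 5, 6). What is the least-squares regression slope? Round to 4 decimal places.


b = sum((xi-xbar)(yi-ybar)) / sum((xi-xbar)^2)
n = 6, xbar = 65/6 ≈ 10.833333, ybar = 46/6 = 23/3 ≈ 7.666667
Sxy = sum((xi-xbar)(yi-ybar)) = -478/3 ≈ -159.333333
Sxx = sum((xi-xbar)^2) = 1313/6 ≈ 218.833333
b = Sxy / Sxx = -956/1313 ≈ -0.728104

-0.7281


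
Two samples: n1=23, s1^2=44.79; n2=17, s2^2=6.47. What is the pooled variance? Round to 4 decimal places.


sp^2 = ((n1-1)*s1^2 + (n2-1)*s2^2)/(n1+n2-2)
(n1-1)*s1^2 = 22 * 44.79 = 985.38
(n2-1)*s2^2 = 16 * 6.47 = 103.52
numerator = 985.38 + 103.52 = 1088.9
n1+n2-2 = 38
sp^2 = 1088.9 / 38 = 10889/380 ≈ 28.655263

28.6553


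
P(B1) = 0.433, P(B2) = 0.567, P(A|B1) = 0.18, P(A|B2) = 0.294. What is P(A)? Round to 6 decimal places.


P(A) = P(A|B1)*P(B1) + P(A|B2)*P(B2)
P(A|B1)*P(B1) = 0.18 * 0.433 = 0.07794
P(A|B2)*P(B2) = 0.294 * 0.567 = 0.166698
P(A) = 0.07794 + 0.166698 = 0.244638

0.244638


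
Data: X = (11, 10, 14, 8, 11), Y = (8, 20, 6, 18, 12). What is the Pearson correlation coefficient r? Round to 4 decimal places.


r = sum((xi-xbar)(yi-ybar)) / sqrt(sum((xi-xbar)^2) * sum((yi-ybar)^2))
n = 5, xbar = 54/5 = 10.8, ybar = 64/5 = 12.8
Sxy = sum((xi-xbar)(yi-ybar)) = -43.2
Sxx = sum((xi-xbar)^2) = 18.8
Syy = sum((yi-ybar)^2) = 148.8
sqrt(Sxx*Syy) ≈ 52.890831
r = Sxy / sqrt(Sxx*Syy) = -43.2 / 52.890831 ≈ -0.816777

-0.8168


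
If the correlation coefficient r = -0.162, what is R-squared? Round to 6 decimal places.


R^2 = r^2 = (-0.162)^2 = 0.026244

0.026244


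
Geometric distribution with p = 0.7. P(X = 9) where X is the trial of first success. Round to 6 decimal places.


P = (1-p)^(k-1) * p
(1-p)^(k-1) = 0.3^8 = 0.00006561
P = 0.00006561 * 0.7 = 0.000045927

0.000046


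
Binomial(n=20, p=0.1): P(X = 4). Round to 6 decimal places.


P = C(n,k) * p^k * (1-p)^(n-k)
C(20,4) = 4845
p^k = 0.1^4 = 0.0001
(1-p)^(n-k) = 0.9^16 ≈ 0.1853020
P = 4845 * 0.0001 * 0.1853020 ≈ 0.089779

0.089779


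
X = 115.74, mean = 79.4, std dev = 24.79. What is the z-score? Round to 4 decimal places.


z = (X - mu) / sigma
X - mu = 115.74 - 79.4 = 36.34
z = 36.34 / 24.79 = 3634/2479 ≈ 1.465914

1.4659


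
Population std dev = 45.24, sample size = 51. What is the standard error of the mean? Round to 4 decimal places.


SE = sigma / sqrt(n)
sqrt(51) ≈ 7.141428
SE = 45.24 / 7.141428 ≈ 6.334867

6.3349


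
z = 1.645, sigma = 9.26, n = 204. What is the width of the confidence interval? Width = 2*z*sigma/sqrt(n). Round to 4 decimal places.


width = 2*z*sigma/sqrt(n)
2*z*sigma = 2 * 1.645 * 9.26 = 30.4654
sqrt(204) ≈ 14.282857
width = 30.4654 / 14.282857 ≈ 2.133005

2.1330


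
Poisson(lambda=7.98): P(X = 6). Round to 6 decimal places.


P = e^(-lam) * lam^k / k!
e^(-7.98) ≈ 0.0003422394
lam^k = 7.98^6 ≈ 258236.334233
k! = 6! = 720
P = 0.0003422394 * 258236.334233 / 720 ≈ 0.122748

0.122748


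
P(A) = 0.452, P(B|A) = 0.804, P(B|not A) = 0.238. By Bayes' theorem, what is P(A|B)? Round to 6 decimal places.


P(A|B) = P(B|A)*P(A) / P(B), P(B) = P(B|A)*P(A) + P(B|not A)*P(not A)
P(B|A)*P(A) = 0.804 * 0.452 = 0.363408
P(B|not A)*P(not A) = 0.238 * 0.548 = 0.130424
P(B) = 0.363408 + 0.130424 = 0.493832
P(A|B) = 0.363408 / 0.493832 ≈ 0.73589399

0.735894


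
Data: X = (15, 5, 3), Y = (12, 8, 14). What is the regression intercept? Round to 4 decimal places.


a = ybar - b*xbar, where b = sum((xi-xbar)(yi-ybar)) / sum((xi-xbar)^2)
n = 3, xbar = 23/3 ≈ 7.666667, ybar = 34/3 ≈ 11.333333
Sxy = sum((xi-xbar)(yi-ybar)) = 4/3 ≈ 1.333333
Sxx = sum((xi-xbar)^2) = 248/3 ≈ 82.666667
b = Sxy / Sxx = 1/62 ≈ 0.016129
a = 11.333333 - 0.016129 * 7.666667 = 695/62 ≈ 11.209677

11.2097


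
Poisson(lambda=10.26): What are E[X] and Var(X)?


E[X] = Var(X) = lambda = 10.26

10.26, 10.26


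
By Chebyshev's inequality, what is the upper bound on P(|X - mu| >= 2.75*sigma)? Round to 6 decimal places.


P <= 1/k^2
k^2 = 2.75^2 = 7.5625
1/k^2 = 1 / 7.5625 = 16/121 ≈ 0.13223140

0.132231


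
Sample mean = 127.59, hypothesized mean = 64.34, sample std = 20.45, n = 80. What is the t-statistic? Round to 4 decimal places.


t = (xbar - mu0) / (s/sqrt(n))
xbar - mu0 = 127.59 - 64.34 = 63.25
sqrt(80) ≈ 8.94427191
s/sqrt(n) = 20.45 / 8.94427191 ≈ 2.28637951
t = 63.25 / 2.28637951 ≈ 27.663824

27.6638


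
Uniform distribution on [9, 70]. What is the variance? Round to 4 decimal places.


Var = (b-a)^2 / 12
(b-a)^2 = (70 - 9)^2 = 3721
Var = 3721/12 ≈ 310.083333

310.0833


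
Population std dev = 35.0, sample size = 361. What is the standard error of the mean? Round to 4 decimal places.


SE = sigma / sqrt(n)
sqrt(361) = 19
SE = 35.0 / 19 = 35/19 ≈ 1.842105

1.8421


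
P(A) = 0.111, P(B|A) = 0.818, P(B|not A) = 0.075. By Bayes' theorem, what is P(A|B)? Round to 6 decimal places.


P(A|B) = P(B|A)*P(A) / P(B), P(B) = P(B|A)*P(A) + P(B|not A)*P(not A)
P(B|A)*P(A) = 0.818 * 0.111 = 0.090798
P(B|not A)*P(not A) = 0.075 * 0.889 = 0.066675
P(B) = 0.090798 + 0.066675 = 0.157473
P(A|B) = 0.090798 / 0.157473 ≈ 0.57659408

0.576594


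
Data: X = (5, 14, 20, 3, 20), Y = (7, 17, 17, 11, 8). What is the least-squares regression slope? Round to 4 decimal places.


b = sum((xi-xbar)(yi-ybar)) / sum((xi-xbar)^2)
n = 5, xbar = 62/5 = 12.4, ybar = 60/5 = 12
Sxy = sum((xi-xbar)(yi-ybar)) = 62
Sxx = sum((xi-xbar)^2) = 261.2
b = Sxy / Sxx = 155/653 ≈ 0.237366

0.2374


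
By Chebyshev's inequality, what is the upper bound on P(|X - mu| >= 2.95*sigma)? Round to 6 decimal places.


P <= 1/k^2
k^2 = 2.95^2 = 8.7025
1/k^2 = 1 / 8.7025 = 400/3481 ≈ 0.11490951

0.114910


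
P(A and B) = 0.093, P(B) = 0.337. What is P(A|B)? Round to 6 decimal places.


P(A|B) = P(A and B) / P(B) = 0.093 / 0.337 = 93/337 ≈ 0.27596439

0.275964


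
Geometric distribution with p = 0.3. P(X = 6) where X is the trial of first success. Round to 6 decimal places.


P = (1-p)^(k-1) * p
(1-p)^(k-1) = 0.7^5 = 0.16807
P = 0.16807 * 0.3 = 0.050421

0.050421


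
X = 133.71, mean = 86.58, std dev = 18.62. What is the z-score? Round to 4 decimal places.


z = (X - mu) / sigma
X - mu = 133.71 - 86.58 = 47.13
z = 47.13 / 18.62 = 4713/1862 ≈ 2.531149

2.5311


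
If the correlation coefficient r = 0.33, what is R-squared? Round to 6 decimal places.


R^2 = r^2 = (0.33)^2 = 0.1089

0.108900


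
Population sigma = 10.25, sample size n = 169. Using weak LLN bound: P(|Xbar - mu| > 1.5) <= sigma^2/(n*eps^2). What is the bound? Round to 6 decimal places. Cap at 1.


bound = min(1, sigma^2/(n*eps^2))
sigma^2 = 10.25^2 = 105.0625
n*eps^2 = 169 * 1.5^2 = 169 * 2.25 = 380.25
sigma^2/(n*eps^2) = 105.0625 / 380.25 = 1681/6084 ≈ 0.27629849

0.276298


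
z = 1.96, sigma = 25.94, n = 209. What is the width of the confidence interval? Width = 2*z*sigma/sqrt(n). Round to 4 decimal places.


width = 2*z*sigma/sqrt(n)
2*z*sigma = 2 * 1.96 * 25.94 = 101.6848
sqrt(209) ≈ 14.456832
width = 101.6848 / 14.456832 ≈ 7.033685

7.0337


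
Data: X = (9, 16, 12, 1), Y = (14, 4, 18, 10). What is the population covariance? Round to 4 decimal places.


Cov = (1/n)*sum((xi-xbar)(yi-ybar))
n = 4, xbar = 38/4 = 9.5, ybar = 46/4 = 11.5
sum((xi-xbar)(yi-ybar)) = -21
Cov = -21 / 4 = -5.25

-5.2500


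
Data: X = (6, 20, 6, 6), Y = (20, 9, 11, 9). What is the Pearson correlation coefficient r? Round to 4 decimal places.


r = sum((xi-xbar)(yi-ybar)) / sqrt(sum((xi-xbar)^2) * sum((yi-ybar)^2))
n = 4, xbar = 38/4 = 9.5, ybar = 49/4 = 12.25
Sxy = sum((xi-xbar)(yi-ybar)) = -45.5
Sxx = sum((xi-xbar)^2) = 147
Syy = sum((yi-ybar)^2) = 82.75
sqrt(Sxx*Syy) ≈ 110.291659
r = Sxy / sqrt(Sxx*Syy) = -45.5 / 110.291659 ≈ -0.412543

-0.4125


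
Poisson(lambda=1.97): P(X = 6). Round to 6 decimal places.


P = e^(-lam) * lam^k / k!
e^(-1.97) ≈ 0.1394569
lam^k = 1.97^6 ≈ 58.451728
k! = 6! = 720
P = 0.1394569 * 58.451728 / 720 ≈ 0.011322

0.011322


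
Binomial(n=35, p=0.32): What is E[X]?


E[X] = n*p = 35 * 0.32 = 11.2

11.2


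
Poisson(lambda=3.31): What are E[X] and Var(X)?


E[X] = Var(X) = lambda = 3.31

3.31, 3.31


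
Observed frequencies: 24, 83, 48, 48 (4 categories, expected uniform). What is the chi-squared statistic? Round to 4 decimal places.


chi2 = sum((O-E)^2/E), E = total/4
total = 203, E = 203/4 = 50.75
(24 - 50.75)^2 / 50.75 = 715.5625 / 50.75 = 11449/812 ≈ 14.099754
(83 - 50.75)^2 / 50.75 = 1040.0625 / 50.75 = 16641/812 ≈ 20.493842
(48 - 50.75)^2 / 50.75 = 7.5625 / 50.75 = 121/812 ≈ 0.149015
(48 - 50.75)^2 / 50.75 = 7.5625 / 50.75 = 121/812 ≈ 0.149015
chi2 = 7083/203 ≈ 34.891626

34.8916


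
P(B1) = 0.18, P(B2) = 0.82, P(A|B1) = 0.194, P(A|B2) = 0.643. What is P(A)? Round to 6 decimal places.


P(A) = P(A|B1)*P(B1) + P(A|B2)*P(B2)
P(A|B1)*P(B1) = 0.194 * 0.18 = 0.03492
P(A|B2)*P(B2) = 0.643 * 0.82 = 0.52726
P(A) = 0.03492 + 0.52726 = 0.56218

0.562180


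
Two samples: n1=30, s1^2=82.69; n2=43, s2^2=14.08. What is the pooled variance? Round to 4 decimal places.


sp^2 = ((n1-1)*s1^2 + (n2-1)*s2^2)/(n1+n2-2)
(n1-1)*s1^2 = 29 * 82.69 = 2398.01
(n2-1)*s2^2 = 42 * 14.08 = 591.36
numerator = 2398.01 + 591.36 = 2989.37
n1+n2-2 = 71
sp^2 = 2989.37 / 71 = 298937/7100 ≈ 42.103803

42.1038


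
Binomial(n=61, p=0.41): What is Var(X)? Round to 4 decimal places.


Var = n*p*(1-p) = 61 * 0.41 * 0.59 = 14.7559

14.7559


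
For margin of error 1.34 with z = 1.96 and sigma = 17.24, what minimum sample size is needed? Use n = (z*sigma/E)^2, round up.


z*sigma/E = 1.96 * 17.24 / 1.34 = 42238/1675 ≈ 25.216716
(z*sigma/E)^2 ≈ 635.882787
round up: n = 636

636
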